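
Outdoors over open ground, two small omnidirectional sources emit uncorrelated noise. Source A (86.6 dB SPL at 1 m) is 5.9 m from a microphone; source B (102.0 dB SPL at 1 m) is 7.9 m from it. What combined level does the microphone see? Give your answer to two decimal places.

At the listener: L_A = 86.6 − 20·log₁₀(5.9) = 71.183 dB; L_B = 102.0 − 20·log₁₀(7.9) = 84.047 dB.
Combined: 10·log₁₀(10^(71.183/10)+10^(84.047/10)) = 84.27 dB SPL.

84.27 dB SPL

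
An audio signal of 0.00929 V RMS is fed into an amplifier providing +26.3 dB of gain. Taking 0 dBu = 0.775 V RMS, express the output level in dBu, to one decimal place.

Input level: 20·log₁₀(0.00929/0.775) = -38.43 dBu.
Output: -38.43 + 26.3 = -12.1 dBu.

-12.1 dBu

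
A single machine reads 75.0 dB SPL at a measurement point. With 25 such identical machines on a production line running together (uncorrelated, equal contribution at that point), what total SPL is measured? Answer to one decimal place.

25 equal incoherent sources raise the level by 10·log₁₀(25) = 13.98 dB.
L_total = 75.0 + 13.98 = 89.0 dB SPL.

89.0 dB SPL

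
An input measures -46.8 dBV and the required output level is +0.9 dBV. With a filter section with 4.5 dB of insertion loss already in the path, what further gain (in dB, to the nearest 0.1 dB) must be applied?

52.2 dB

The required make-up gain is the shortfall in the dB sum.
G = +0.9 − (-46.8) + 4.5 = 52.2 dB.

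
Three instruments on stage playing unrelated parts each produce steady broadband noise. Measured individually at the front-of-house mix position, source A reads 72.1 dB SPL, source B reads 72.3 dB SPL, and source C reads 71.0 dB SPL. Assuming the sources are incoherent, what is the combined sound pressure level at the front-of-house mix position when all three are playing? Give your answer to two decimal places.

Uncorrelated sources add in intensity (power), not in dB.
L_total = 10·log₁₀(10^(72.1/10) + 10^(72.3/10) + 10^(71.0/10)) = 10·log₁₀(45790000) = 76.61 dB SPL.

76.61 dB SPL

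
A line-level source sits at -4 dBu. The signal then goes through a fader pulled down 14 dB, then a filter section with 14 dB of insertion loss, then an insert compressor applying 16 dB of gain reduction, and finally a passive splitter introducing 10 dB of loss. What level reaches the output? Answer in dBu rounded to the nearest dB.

-58 dBu

Cascaded gains and losses add directly in dB.
-4 − 14 − 14 − 16 − 10 = -58 dBu.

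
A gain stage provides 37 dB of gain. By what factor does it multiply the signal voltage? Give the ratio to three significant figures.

Voltage ratio = 10^(dB/20).
10^(37/20) = 10^(1.850) = 70.8.

70.8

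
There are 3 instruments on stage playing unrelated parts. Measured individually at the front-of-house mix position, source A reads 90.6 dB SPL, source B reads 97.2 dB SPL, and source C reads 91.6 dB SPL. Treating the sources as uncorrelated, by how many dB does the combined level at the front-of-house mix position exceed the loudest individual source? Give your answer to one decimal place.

Incoherent sources sum as intensities:
L_total = 10·log₁₀(10^(90.6/10) + 10^(97.2/10) + 10^(91.6/10)) = 98.94 dB SPL.
Excess over the loudest (97.2 dB): 98.94 − 97.2 = 1.7 dB.

1.7 dB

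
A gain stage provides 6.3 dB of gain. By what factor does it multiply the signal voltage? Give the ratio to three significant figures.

2.07

Voltage ratio = 10^(dB/20).
10^(6.3/20) = 10^(0.3150) = 2.07.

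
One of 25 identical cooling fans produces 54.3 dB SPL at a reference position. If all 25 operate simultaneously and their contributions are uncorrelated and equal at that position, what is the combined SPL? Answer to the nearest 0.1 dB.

25 equal incoherent sources raise the level by 10·log₁₀(25) = 13.98 dB.
L_total = 54.3 + 13.98 = 68.3 dB SPL.

68.3 dB SPL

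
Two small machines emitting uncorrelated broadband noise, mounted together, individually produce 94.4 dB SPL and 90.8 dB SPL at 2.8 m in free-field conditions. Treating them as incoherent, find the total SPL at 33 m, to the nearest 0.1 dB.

74.5 dB SPL

Combined at 2.8 m: 10·log₁₀(10^(94.4/10)+10^(90.8/10)) = 95.97 dB SPL.
Then apply −20·log₁₀(33/2.8) = -21.43 dB → 74.5 dB SPL.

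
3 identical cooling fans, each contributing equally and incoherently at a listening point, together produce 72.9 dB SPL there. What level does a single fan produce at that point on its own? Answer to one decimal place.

3 equal incoherent sources add 10·log₁₀(3) = 4.77 dB over one source.
L_one = 72.9 − 4.77 = 68.1 dB SPL.

68.1 dB SPL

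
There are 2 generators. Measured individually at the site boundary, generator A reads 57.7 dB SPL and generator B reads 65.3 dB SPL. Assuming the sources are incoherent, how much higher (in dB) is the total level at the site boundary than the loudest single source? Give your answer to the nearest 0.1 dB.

Incoherent sources sum as intensities:
L_total = 10·log₁₀(10^(57.7/10) + 10^(65.3/10)) = 66.00 dB SPL.
Excess over the loudest (65.3 dB): 66.00 − 65.3 = 0.7 dB.

0.7 dB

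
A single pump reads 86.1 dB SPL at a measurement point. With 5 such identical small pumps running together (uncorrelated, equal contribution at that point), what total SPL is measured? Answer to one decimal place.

93.1 dB SPL

5 equal incoherent sources raise the level by 10·log₁₀(5) = 6.99 dB.
L_total = 86.1 + 6.99 = 93.1 dB SPL.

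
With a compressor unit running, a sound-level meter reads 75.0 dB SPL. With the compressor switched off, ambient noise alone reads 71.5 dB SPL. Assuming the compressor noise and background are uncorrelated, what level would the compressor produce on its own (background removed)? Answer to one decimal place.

72.4 dB SPL

Background correction is a power subtraction:
L_src = 10·log₁₀(10^(75.0/10) − 10^(71.5/10)) = 10·log₁₀(17500000) = 72.4 dB SPL.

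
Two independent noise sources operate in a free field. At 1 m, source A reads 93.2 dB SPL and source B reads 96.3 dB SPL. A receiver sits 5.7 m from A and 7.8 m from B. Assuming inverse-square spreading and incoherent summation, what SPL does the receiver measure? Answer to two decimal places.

At the listener: L_A = 93.2 − 20·log₁₀(5.7) = 78.083 dB; L_B = 96.3 − 20·log₁₀(7.8) = 78.458 dB.
Combined: 10·log₁₀(10^(78.083/10)+10^(78.458/10)) = 81.28 dB SPL.

81.28 dB SPL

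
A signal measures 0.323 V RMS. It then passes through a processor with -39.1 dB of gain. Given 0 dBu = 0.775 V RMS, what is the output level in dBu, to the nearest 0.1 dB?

-46.7 dBu

Input level: 20·log₁₀(0.323/0.775) = -7.60 dBu.
Output: -7.60 − 39.1 = -46.7 dBu.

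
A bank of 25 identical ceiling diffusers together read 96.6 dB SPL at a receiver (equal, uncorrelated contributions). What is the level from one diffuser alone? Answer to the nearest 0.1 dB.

25 equal incoherent sources add 10·log₁₀(25) = 13.98 dB over one source.
L_one = 96.6 − 13.98 = 82.6 dB SPL.

82.6 dB SPL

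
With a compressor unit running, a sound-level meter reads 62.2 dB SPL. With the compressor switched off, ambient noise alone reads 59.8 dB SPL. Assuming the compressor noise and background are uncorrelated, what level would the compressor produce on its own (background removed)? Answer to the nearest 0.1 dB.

Subtract intensities: L_src = 10·log₁₀(10^(L_total/10) − 10^(L_bg/10)).
L_src = 10·log₁₀(10^(62.2/10) − 10^(59.8/10)) = 10·log₁₀(704600) = 58.5 dB SPL.

58.5 dB SPL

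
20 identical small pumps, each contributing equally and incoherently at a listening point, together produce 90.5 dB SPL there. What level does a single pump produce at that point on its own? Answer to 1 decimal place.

77.5 dB SPL

20 equal incoherent sources add 10·log₁₀(20) = 13.01 dB over one source.
L_one = 90.5 − 13.01 = 77.5 dB SPL.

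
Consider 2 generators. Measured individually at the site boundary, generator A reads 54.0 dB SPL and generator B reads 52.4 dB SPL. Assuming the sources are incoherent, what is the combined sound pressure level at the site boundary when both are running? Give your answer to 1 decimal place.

56.3 dB SPL

Uncorrelated sources add in intensity (power), not in dB.
L_total = 10·log₁₀(10^(54.0/10) + 10^(52.4/10)) = 10·log₁₀(425000) = 56.3 dB SPL.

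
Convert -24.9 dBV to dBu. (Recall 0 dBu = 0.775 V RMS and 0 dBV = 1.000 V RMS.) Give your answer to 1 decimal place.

The offset between the scales is 20·log₁₀(0.775/1.000) = −2.214 dB.
So dBu = -24.9 + 2.214 = -22.7 dBu.

-22.7 dBu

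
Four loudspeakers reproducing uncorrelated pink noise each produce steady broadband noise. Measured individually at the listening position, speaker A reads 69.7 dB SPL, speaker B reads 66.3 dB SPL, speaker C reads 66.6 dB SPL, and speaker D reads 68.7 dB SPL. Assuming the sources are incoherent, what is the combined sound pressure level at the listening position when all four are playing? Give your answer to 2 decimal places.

Incoherent sources sum as intensities:
L_total = 10·log₁₀(10^(69.7/10) + 10^(66.3/10) + 10^(66.6/10) + 10^(68.7/10)) = 10·log₁₀(25580000) = 74.08 dB SPL.

74.08 dB SPL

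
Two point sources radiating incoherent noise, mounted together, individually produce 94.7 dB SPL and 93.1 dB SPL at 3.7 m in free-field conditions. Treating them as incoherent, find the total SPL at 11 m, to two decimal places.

87.52 dB SPL

Combined at 3.7 m: 10·log₁₀(10^(94.7/10)+10^(93.1/10)) = 96.984 dB SPL.
Then apply −20·log₁₀(11/3.7) = -9.464 dB → 87.52 dB SPL.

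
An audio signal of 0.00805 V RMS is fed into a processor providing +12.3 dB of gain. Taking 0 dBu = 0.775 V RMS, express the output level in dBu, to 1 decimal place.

Input level: 20·log₁₀(0.00805/0.775) = -39.67 dBu.
Output: -39.67 + 12.3 = -27.4 dBu.

-27.4 dBu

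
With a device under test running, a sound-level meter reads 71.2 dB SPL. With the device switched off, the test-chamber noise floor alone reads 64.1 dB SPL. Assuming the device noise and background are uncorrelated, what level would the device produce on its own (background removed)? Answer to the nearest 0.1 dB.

Background correction is a power subtraction:
L_src = 10·log₁₀(10^(71.2/10) − 10^(64.1/10)) = 10·log₁₀(10610000) = 70.3 dB SPL.

70.3 dB SPL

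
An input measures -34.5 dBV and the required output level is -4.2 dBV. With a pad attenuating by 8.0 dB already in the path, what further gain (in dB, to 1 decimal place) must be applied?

38.3 dB

The required make-up gain is the shortfall in the dB sum.
G = -4.2 − (-34.5) + 8.0 = 38.3 dB.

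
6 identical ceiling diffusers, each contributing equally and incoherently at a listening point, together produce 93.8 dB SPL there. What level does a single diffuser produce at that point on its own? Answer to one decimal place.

86.0 dB SPL

6 equal incoherent sources add 10·log₁₀(6) = 7.78 dB over one source.
L_one = 93.8 − 7.78 = 86.0 dB SPL.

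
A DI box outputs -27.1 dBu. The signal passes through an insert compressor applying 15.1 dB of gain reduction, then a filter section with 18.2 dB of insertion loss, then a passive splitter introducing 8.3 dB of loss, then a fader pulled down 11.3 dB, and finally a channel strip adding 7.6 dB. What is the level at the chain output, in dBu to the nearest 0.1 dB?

-72.4 dBu

Gain stages sum in dB:
-27.1 − 15.1 − 18.2 − 8.3 − 11.3 + 7.6 = -72.4 dBu.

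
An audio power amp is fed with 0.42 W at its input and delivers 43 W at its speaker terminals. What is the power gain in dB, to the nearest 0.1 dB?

20.1 dB

Power is a power quantity, so gain = 10·log₁₀(P_out/P_in).
10·log₁₀(43/0.42) = 10·log₁₀(102.4) = 20.1 dB.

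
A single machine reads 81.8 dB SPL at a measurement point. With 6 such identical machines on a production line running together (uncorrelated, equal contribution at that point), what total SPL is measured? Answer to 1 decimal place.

89.6 dB SPL

6 equal incoherent sources raise the level by 10·log₁₀(6) = 7.78 dB.
L_total = 81.8 + 7.78 = 89.6 dB SPL.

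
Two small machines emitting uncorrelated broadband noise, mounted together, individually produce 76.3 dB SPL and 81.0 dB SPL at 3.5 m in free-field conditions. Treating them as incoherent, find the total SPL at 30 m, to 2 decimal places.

Combined at 3.5 m: 10·log₁₀(10^(76.3/10)+10^(81.0/10)) = 82.267 dB SPL.
Then apply −20·log₁₀(30/3.5) = -18.661 dB → 63.61 dB SPL.

63.61 dB SPL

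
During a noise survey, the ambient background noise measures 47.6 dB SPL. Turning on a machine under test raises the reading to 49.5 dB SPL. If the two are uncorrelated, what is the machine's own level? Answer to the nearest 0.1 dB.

45.0 dB SPL

Subtract intensities: L_src = 10·log₁₀(10^(L_total/10) − 10^(L_bg/10)).
L_src = 10·log₁₀(10^(49.5/10) − 10^(47.6/10)) = 10·log₁₀(31580) = 45.0 dB SPL.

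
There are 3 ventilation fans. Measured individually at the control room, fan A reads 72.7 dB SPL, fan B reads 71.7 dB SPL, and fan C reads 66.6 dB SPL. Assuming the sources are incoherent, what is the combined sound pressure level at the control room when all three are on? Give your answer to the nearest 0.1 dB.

Add the sources as powers (linear), then convert back to dB:
L_total = 10·log₁₀(10^(72.7/10) + 10^(71.7/10) + 10^(66.6/10)) = 10·log₁₀(37980000) = 75.8 dB SPL.

75.8 dB SPL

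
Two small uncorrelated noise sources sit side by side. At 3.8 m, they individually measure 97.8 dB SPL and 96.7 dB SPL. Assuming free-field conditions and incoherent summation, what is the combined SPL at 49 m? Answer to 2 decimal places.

78.09 dB SPL

Combined at 3.8 m: 10·log₁₀(10^(97.8/10)+10^(96.7/10)) = 100.295 dB SPL.
Then apply −20·log₁₀(49/3.8) = -22.208 dB → 78.09 dB SPL.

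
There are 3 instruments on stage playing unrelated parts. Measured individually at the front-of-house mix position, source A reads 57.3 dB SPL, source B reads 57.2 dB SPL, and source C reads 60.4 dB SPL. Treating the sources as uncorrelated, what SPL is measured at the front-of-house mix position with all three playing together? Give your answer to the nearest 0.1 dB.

Add the sources as powers (linear), then convert back to dB:
L_total = 10·log₁₀(10^(57.3/10) + 10^(57.2/10) + 10^(60.4/10)) = 10·log₁₀(2158000) = 63.3 dB SPL.

63.3 dB SPL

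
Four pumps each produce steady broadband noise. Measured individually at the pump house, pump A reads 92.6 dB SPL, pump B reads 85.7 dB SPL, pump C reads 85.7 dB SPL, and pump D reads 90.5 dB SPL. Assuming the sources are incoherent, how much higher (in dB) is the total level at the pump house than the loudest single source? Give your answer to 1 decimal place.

Add the sources as powers (linear), then convert back to dB:
L_total = 10·log₁₀(10^(92.6/10) + 10^(85.7/10) + 10^(85.7/10) + 10^(90.5/10)) = 95.66 dB SPL.
Excess over the loudest (92.6 dB): 95.66 − 92.6 = 3.1 dB.

3.1 dB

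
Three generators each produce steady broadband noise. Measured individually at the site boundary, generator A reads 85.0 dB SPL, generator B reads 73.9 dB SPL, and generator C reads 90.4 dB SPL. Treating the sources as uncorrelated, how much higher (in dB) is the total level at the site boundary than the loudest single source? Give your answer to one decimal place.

1.2 dB

Uncorrelated sources add in intensity (power), not in dB.
L_total = 10·log₁₀(10^(85.0/10) + 10^(73.9/10) + 10^(90.4/10)) = 91.58 dB SPL.
Excess over the loudest (90.4 dB): 91.58 − 90.4 = 1.2 dB.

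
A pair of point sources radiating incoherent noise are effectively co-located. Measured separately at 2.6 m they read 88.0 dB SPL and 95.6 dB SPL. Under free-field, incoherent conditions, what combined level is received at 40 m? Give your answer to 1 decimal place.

Combined at 2.6 m: 10·log₁₀(10^(88.0/10)+10^(95.6/10)) = 96.30 dB SPL.
Then apply −20·log₁₀(40/2.6) = -23.74 dB → 72.6 dB SPL.

72.6 dB SPL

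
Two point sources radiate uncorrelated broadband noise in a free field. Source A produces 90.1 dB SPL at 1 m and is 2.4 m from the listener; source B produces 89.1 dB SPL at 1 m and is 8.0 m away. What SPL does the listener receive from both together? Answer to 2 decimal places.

At the listener: L_A = 90.1 − 20·log₁₀(2.4) = 82.496 dB; L_B = 89.1 − 20·log₁₀(8.0) = 71.038 dB.
Combined: 10·log₁₀(10^(82.496/10)+10^(71.038/10)) = 82.80 dB SPL.

82.80 dB SPL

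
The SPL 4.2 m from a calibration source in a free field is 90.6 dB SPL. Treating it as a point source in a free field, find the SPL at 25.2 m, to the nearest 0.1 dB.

75.0 dB SPL

Inverse-square spreading gives ΔL = −20·log₁₀(d₂/d₁).
ΔL = −20·log₁₀(25.2/4.2) = -15.56 dB, so L₂ = 90.6 + (-15.56) = 75.0 dB SPL.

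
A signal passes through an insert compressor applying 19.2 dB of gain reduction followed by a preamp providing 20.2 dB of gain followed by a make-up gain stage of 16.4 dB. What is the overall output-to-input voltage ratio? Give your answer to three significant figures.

7.41

Net gain = (−19.2) + 20.2 + 16.4 = 17.4 dB.
Voltage ratio = 10^(17.4/20) = 7.41.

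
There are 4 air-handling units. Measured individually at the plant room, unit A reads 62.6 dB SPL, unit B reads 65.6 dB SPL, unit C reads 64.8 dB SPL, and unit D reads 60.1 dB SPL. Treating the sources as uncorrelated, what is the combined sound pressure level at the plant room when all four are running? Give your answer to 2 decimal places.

Uncorrelated sources add in intensity (power), not in dB.
L_total = 10·log₁₀(10^(62.6/10) + 10^(65.6/10) + 10^(64.8/10) + 10^(60.1/10)) = 10·log₁₀(9494000) = 69.77 dB SPL.

69.77 dB SPL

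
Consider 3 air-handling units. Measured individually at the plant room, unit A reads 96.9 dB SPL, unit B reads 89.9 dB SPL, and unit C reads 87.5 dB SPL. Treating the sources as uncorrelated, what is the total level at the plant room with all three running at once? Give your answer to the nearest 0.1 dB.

98.1 dB SPL

Incoherent sources sum as intensities:
L_total = 10·log₁₀(10^(96.9/10) + 10^(89.9/10) + 10^(87.5/10)) = 10·log₁₀(6437000000) = 98.1 dB SPL.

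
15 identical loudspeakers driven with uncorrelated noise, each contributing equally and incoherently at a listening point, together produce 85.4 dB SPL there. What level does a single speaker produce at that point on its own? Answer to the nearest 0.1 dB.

15 equal incoherent sources add 10·log₁₀(15) = 11.76 dB over one source.
L_one = 85.4 − 11.76 = 73.6 dB SPL.

73.6 dB SPL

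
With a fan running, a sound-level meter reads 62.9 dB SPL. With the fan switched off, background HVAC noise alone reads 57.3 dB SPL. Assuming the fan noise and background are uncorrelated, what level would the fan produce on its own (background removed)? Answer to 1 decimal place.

Background correction is a power subtraction:
L_src = 10·log₁₀(10^(62.9/10) − 10^(57.3/10)) = 10·log₁₀(1413000) = 61.5 dB SPL.

61.5 dB SPL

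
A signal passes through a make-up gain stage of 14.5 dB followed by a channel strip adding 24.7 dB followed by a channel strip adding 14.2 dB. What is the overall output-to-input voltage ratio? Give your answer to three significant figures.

Net gain = 14.5 + 24.7 + 14.2 = 53.4 dB.
Voltage ratio = 10^(53.4/20) = 468.

468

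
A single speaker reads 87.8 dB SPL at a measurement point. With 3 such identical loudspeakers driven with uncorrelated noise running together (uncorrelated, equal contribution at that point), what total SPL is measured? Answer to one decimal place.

3 equal incoherent sources raise the level by 10·log₁₀(3) = 4.77 dB.
L_total = 87.8 + 4.77 = 92.6 dB SPL.

92.6 dB SPL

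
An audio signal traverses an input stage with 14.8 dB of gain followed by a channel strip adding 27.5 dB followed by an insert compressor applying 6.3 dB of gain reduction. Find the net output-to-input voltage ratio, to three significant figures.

Net gain = 14.8 + 27.5 + (−6.3) = 36.0 dB.
Voltage ratio = 10^(36.0/20) = 63.1.

63.1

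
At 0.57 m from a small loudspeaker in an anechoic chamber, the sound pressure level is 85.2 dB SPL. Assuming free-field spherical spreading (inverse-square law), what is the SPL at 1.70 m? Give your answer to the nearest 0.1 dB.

75.7 dB SPL

For a point source in a free field, ΔL = −20·log₁₀(d₂/d₁).
ΔL = −20·log₁₀(1.70/0.57) = -9.49 dB, so L₂ = 85.2 + (-9.49) = 75.7 dB SPL.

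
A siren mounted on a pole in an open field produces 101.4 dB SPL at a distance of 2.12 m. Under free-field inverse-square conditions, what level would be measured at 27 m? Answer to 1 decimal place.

Inverse-square spreading gives ΔL = −20·log₁₀(d₂/d₁).
ΔL = −20·log₁₀(27/2.12) = -22.10 dB, so L₂ = 101.4 + (-22.10) = 79.3 dB SPL.

79.3 dB SPL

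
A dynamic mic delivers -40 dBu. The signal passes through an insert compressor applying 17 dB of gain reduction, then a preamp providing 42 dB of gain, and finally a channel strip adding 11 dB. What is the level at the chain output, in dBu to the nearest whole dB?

In dB, series stages simply add:
-40 − 17 + 42 + 11 = -4 dBu.

-4 dBu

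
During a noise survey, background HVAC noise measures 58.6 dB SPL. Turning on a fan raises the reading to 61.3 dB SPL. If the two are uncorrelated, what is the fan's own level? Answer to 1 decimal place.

58.0 dB SPL

Subtract intensities: L_src = 10·log₁₀(10^(L_total/10) − 10^(L_bg/10)).
L_src = 10·log₁₀(10^(61.3/10) − 10^(58.6/10)) = 10·log₁₀(624500) = 58.0 dB SPL.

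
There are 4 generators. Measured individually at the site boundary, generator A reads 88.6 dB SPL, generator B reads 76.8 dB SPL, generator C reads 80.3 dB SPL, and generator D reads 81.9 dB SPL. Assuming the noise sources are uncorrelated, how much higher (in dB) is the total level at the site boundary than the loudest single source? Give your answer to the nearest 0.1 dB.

1.5 dB

Add the sources as powers (linear), then convert back to dB:
L_total = 10·log₁₀(10^(88.6/10) + 10^(76.8/10) + 10^(80.3/10) + 10^(81.9/10)) = 90.15 dB SPL.
Excess over the loudest (88.6 dB): 90.15 − 88.6 = 1.5 dB.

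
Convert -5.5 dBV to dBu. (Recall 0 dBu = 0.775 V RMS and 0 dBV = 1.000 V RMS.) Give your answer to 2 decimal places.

The offset between the scales is 20·log₁₀(0.775/1.000) = −2.214 dB.
So dBu = -5.5 + 2.214 = -3.29 dBu.

-3.29 dBu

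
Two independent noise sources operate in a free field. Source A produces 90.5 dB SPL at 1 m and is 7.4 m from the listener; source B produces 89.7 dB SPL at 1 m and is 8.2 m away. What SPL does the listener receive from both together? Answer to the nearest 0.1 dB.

At the listener: L_A = 90.5 − 20·log₁₀(7.4) = 73.12 dB; L_B = 89.7 − 20·log₁₀(8.2) = 71.42 dB.
Combined: 10·log₁₀(10^(73.12/10)+10^(71.42/10)) = 75.4 dB SPL.

75.4 dB SPL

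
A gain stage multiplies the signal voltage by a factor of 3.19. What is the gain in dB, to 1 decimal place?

Voltage ratio → dB uses the 20·log₁₀ form:
20·log₁₀(3.19) = 10.1 dB.

10.1 dB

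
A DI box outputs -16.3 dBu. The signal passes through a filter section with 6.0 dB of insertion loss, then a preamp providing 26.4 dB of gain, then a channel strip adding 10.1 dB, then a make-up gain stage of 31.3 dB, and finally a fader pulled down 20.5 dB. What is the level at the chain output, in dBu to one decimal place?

Gain stages sum in dB:
-16.3 − 6.0 + 26.4 + 10.1 + 31.3 − 20.5 = +25.0 dBu.

+25.0 dBu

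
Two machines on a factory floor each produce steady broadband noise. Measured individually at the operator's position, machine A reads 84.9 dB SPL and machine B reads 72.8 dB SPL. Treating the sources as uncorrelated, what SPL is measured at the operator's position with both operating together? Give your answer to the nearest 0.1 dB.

Uncorrelated sources add in intensity (power), not in dB.
L_total = 10·log₁₀(10^(84.9/10) + 10^(72.8/10)) = 10·log₁₀(328100000) = 85.2 dB SPL.

85.2 dB SPL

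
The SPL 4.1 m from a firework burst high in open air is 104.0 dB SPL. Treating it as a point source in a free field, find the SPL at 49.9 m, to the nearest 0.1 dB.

Inverse-square spreading gives ΔL = −20·log₁₀(d₂/d₁).
ΔL = −20·log₁₀(49.9/4.1) = -21.71 dB, so L₂ = 104.0 + (-21.71) = 82.3 dB SPL.

82.3 dB SPL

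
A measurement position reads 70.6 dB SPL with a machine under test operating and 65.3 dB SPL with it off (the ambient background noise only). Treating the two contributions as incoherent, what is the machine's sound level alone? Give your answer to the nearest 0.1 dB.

69.1 dB SPL

Subtract intensities: L_src = 10·log₁₀(10^(L_total/10) − 10^(L_bg/10)).
L_src = 10·log₁₀(10^(70.6/10) − 10^(65.3/10)) = 10·log₁₀(8093000) = 69.1 dB SPL.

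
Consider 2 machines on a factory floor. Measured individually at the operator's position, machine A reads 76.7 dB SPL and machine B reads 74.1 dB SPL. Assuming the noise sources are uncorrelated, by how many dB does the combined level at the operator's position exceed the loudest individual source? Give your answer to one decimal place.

Incoherent sources sum as intensities:
L_total = 10·log₁₀(10^(76.7/10) + 10^(74.1/10)) = 78.60 dB SPL.
Excess over the loudest (76.7 dB): 78.60 − 76.7 = 1.9 dB.

1.9 dB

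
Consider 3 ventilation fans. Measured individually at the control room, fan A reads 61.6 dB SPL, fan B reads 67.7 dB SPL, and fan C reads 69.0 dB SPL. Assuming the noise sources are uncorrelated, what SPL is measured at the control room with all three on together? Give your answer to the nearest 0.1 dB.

71.8 dB SPL

Add the sources as powers (linear), then convert back to dB:
L_total = 10·log₁₀(10^(61.6/10) + 10^(67.7/10) + 10^(69.0/10)) = 10·log₁₀(15280000) = 71.8 dB SPL.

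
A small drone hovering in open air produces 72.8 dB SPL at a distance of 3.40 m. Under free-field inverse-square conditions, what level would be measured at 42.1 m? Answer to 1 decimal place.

Free-field point source: level drops by 20·log₁₀ of the distance ratio.
ΔL = −20·log₁₀(42.1/3.40) = -21.86 dB, so L₂ = 72.8 + (-21.86) = 50.9 dB SPL.

50.9 dB SPL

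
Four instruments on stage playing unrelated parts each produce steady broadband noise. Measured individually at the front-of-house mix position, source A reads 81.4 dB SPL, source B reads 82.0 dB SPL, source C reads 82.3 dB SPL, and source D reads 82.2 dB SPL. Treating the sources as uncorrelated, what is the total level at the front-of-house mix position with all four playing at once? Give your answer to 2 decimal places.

Uncorrelated sources add in intensity (power), not in dB.
L_total = 10·log₁₀(10^(81.4/10) + 10^(82.0/10) + 10^(82.3/10) + 10^(82.2/10)) = 10·log₁₀(632300000) = 88.01 dB SPL.

88.01 dB SPL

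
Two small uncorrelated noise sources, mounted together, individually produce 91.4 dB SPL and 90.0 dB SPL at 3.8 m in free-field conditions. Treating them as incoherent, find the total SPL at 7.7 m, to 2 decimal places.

87.63 dB SPL

Combined at 3.8 m: 10·log₁₀(10^(91.4/10)+10^(90.0/10)) = 93.766 dB SPL.
Then apply −20·log₁₀(7.7/3.8) = -6.134 dB → 87.63 dB SPL.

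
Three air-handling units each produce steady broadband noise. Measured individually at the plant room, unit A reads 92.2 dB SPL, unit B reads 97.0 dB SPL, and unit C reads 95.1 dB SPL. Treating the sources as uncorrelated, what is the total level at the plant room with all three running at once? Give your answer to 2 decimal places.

Uncorrelated sources add in intensity (power), not in dB.
L_total = 10·log₁₀(10^(92.2/10) + 10^(97.0/10) + 10^(95.1/10)) = 10·log₁₀(9907000000) = 99.96 dB SPL.

99.96 dB SPL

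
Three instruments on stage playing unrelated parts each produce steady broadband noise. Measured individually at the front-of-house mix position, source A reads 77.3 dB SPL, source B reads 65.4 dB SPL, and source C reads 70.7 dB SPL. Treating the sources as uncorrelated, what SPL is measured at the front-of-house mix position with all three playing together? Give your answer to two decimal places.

Incoherent sources sum as intensities:
L_total = 10·log₁₀(10^(77.3/10) + 10^(65.4/10) + 10^(70.7/10)) = 10·log₁₀(68920000) = 78.38 dB SPL.

78.38 dB SPL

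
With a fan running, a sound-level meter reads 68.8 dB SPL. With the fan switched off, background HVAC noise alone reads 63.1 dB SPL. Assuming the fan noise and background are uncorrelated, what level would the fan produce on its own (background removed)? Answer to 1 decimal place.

Background correction is a power subtraction:
L_src = 10·log₁₀(10^(68.8/10) − 10^(63.1/10)) = 10·log₁₀(5544000) = 67.4 dB SPL.

67.4 dB SPL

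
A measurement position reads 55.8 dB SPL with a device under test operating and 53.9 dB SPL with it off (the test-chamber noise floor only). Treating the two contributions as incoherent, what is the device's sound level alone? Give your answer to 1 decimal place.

51.3 dB SPL

Subtract intensities: L_src = 10·log₁₀(10^(L_total/10) − 10^(L_bg/10)).
L_src = 10·log₁₀(10^(55.8/10) − 10^(53.9/10)) = 10·log₁₀(134700) = 51.3 dB SPL.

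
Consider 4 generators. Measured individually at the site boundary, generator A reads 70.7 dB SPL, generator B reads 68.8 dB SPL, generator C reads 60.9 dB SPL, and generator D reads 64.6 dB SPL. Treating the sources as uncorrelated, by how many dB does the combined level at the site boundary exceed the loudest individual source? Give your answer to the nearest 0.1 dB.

3.0 dB

Add the sources as powers (linear), then convert back to dB:
L_total = 10·log₁₀(10^(70.7/10) + 10^(68.8/10) + 10^(60.9/10) + 10^(64.6/10)) = 73.70 dB SPL.
Excess over the loudest (70.7 dB): 73.70 − 70.7 = 3.0 dB.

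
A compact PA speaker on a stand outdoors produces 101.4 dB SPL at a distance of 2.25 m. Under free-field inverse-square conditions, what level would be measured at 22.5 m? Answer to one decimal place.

For a point source in a free field, ΔL = −20·log₁₀(d₂/d₁).
ΔL = −20·log₁₀(22.5/2.25) = -20.00 dB, so L₂ = 101.4 + (-20.00) = 81.4 dB SPL.

81.4 dB SPL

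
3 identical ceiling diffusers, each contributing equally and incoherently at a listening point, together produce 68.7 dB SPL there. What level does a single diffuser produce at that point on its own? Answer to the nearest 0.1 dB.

3 equal incoherent sources add 10·log₁₀(3) = 4.77 dB over one source.
L_one = 68.7 − 4.77 = 63.9 dB SPL.

63.9 dB SPL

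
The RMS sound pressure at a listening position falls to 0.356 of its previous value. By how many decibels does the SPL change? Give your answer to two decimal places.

SPL change from a pressure ratio uses the 20·log₁₀ form:
20·log₁₀(0.356) = -8.97 dB.

-8.97 dB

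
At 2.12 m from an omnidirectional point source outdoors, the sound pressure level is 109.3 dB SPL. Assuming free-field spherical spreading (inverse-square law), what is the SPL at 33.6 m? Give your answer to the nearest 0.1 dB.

For a point source in a free field, ΔL = −20·log₁₀(d₂/d₁).
ΔL = −20·log₁₀(33.6/2.12) = -24.00 dB, so L₂ = 109.3 + (-24.00) = 85.3 dB SPL.

85.3 dB SPL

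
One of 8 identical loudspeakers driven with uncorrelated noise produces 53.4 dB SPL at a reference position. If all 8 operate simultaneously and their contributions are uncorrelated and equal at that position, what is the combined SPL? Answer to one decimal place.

8 equal incoherent sources raise the level by 10·log₁₀(8) = 9.03 dB.
L_total = 53.4 + 9.03 = 62.4 dB SPL.

62.4 dB SPL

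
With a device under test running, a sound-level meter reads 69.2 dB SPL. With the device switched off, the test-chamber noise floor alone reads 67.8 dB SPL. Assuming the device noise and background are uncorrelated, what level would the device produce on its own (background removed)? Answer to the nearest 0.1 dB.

63.6 dB SPL

Subtract intensities: L_src = 10·log₁₀(10^(L_total/10) − 10^(L_bg/10)).
L_src = 10·log₁₀(10^(69.2/10) − 10^(67.8/10)) = 10·log₁₀(2292000) = 63.6 dB SPL.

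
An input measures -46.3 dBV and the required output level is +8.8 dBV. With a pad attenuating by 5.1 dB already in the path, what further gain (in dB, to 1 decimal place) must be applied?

The required make-up gain is the shortfall in the dB sum.
G = +8.8 − (-46.3) + 5.1 = 60.2 dB.

60.2 dB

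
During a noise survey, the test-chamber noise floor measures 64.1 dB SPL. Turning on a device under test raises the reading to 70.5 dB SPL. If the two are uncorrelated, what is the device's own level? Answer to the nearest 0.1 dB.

69.4 dB SPL

Remove the background by subtracting linear intensities:
L_src = 10·log₁₀(10^(70.5/10) − 10^(64.1/10)) = 10·log₁₀(8650000) = 69.4 dB SPL.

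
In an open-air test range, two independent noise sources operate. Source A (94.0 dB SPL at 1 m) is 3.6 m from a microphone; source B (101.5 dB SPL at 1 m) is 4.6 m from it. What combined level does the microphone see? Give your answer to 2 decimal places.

At the listener: L_A = 94.0 − 20·log₁₀(3.6) = 82.874 dB; L_B = 101.5 − 20·log₁₀(4.6) = 88.245 dB.
Combined: 10·log₁₀(10^(82.874/10)+10^(88.245/10)) = 89.35 dB SPL.

89.35 dB SPL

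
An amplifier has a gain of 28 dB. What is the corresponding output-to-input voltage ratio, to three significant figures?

25.1

Voltage ratio = 10^(dB/20).
10^(28/20) = 10^(1.400) = 25.1.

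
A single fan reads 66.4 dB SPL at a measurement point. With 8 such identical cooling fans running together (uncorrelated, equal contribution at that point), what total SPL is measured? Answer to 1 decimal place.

8 equal incoherent sources raise the level by 10·log₁₀(8) = 9.03 dB.
L_total = 66.4 + 9.03 = 75.4 dB SPL.

75.4 dB SPL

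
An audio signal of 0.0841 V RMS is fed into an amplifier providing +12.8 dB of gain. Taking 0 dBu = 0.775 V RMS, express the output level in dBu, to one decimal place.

-6.5 dBu

Input level: 20·log₁₀(0.0841/0.775) = -19.29 dBu.
Output: -19.29 + 12.8 = -6.5 dBu.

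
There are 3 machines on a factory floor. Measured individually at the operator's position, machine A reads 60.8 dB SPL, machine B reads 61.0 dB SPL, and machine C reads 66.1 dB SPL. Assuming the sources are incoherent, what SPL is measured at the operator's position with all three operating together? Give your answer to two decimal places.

68.15 dB SPL

Uncorrelated sources add in intensity (power), not in dB.
L_total = 10·log₁₀(10^(60.8/10) + 10^(61.0/10) + 10^(66.1/10)) = 10·log₁₀(6535000) = 68.15 dB SPL.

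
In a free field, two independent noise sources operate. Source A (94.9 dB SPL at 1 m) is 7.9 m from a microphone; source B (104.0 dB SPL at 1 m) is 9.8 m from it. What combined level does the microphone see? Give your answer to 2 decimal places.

84.93 dB SPL

At the listener: L_A = 94.9 − 20·log₁₀(7.9) = 76.947 dB; L_B = 104.0 − 20·log₁₀(9.8) = 84.175 dB.
Combined: 10·log₁₀(10^(76.947/10)+10^(84.175/10)) = 84.93 dB SPL.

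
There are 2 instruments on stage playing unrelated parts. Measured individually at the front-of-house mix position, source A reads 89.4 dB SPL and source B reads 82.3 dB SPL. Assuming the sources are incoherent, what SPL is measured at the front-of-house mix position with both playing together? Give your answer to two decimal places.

90.17 dB SPL

Add the sources as powers (linear), then convert back to dB:
L_total = 10·log₁₀(10^(89.4/10) + 10^(82.3/10)) = 10·log₁₀(1041000000) = 90.17 dB SPL.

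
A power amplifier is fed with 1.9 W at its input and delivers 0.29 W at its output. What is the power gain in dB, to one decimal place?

Power is a power quantity, so gain = 10·log₁₀(P_out/P_in).
10·log₁₀(0.29/1.9) = 10·log₁₀(0.1526) = -8.2 dB.

-8.2 dB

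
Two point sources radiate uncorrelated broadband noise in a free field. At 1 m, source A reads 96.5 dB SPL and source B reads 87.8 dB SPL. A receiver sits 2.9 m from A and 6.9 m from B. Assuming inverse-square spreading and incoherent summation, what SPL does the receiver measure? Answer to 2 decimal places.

87.35 dB SPL

At the listener: L_A = 96.5 − 20·log₁₀(2.9) = 87.252 dB; L_B = 87.8 − 20·log₁₀(6.9) = 71.023 dB.
Combined: 10·log₁₀(10^(87.252/10)+10^(71.023/10)) = 87.35 dB SPL.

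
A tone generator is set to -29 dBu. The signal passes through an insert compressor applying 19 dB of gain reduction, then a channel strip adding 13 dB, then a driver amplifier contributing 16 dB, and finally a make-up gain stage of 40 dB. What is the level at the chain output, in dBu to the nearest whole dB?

+21 dBu

In dB, series stages simply add:
-29 − 19 + 13 + 16 + 40 = +21 dBu.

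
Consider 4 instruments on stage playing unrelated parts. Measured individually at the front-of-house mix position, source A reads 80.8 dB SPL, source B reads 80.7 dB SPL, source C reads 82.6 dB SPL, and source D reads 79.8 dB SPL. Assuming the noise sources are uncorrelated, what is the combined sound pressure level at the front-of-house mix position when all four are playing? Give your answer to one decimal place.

87.1 dB SPL

Uncorrelated sources add in intensity (power), not in dB.
L_total = 10·log₁₀(10^(80.8/10) + 10^(80.7/10) + 10^(82.6/10) + 10^(79.8/10)) = 10·log₁₀(515200000) = 87.1 dB SPL.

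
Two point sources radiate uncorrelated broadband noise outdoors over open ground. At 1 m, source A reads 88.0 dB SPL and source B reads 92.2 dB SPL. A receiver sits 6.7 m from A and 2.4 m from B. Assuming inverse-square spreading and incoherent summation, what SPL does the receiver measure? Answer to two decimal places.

At the listener: L_A = 88.0 − 20·log₁₀(6.7) = 71.479 dB; L_B = 92.2 − 20·log₁₀(2.4) = 84.596 dB.
Combined: 10·log₁₀(10^(71.479/10)+10^(84.596/10)) = 84.80 dB SPL.

84.80 dB SPL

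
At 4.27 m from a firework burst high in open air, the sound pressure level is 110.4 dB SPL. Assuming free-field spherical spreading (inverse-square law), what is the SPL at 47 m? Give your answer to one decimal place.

For a point source in a free field, ΔL = −20·log₁₀(d₂/d₁).
ΔL = −20·log₁₀(47/4.27) = -20.83 dB, so L₂ = 110.4 + (-20.83) = 89.6 dB SPL.

89.6 dB SPL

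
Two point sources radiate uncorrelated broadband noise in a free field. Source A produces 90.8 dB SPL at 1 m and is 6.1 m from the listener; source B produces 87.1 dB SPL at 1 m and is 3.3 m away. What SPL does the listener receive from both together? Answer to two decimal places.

79.00 dB SPL

At the listener: L_A = 90.8 − 20·log₁₀(6.1) = 75.093 dB; L_B = 87.1 − 20·log₁₀(3.3) = 76.730 dB.
Combined: 10·log₁₀(10^(75.093/10)+10^(76.730/10)) = 79.00 dB SPL.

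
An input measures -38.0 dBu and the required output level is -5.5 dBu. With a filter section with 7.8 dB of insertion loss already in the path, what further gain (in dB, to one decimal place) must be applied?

The required make-up gain is the shortfall in the dB sum.
G = -5.5 − (-38.0) + 7.8 = 40.3 dB.

40.3 dB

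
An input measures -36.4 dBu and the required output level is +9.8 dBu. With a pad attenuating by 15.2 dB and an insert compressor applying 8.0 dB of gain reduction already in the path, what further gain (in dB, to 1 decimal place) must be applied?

69.4 dB

The required make-up gain is the shortfall in the dB sum.
G = +9.8 − (-36.4) + 15.2 + 8.0 = 69.4 dB.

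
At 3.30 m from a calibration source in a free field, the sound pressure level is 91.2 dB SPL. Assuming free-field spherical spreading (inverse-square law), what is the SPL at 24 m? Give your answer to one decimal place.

For a point source in a free field, ΔL = −20·log₁₀(d₂/d₁).
ΔL = −20·log₁₀(24/3.30) = -17.23 dB, so L₂ = 91.2 + (-17.23) = 74.0 dB SPL.

74.0 dB SPL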